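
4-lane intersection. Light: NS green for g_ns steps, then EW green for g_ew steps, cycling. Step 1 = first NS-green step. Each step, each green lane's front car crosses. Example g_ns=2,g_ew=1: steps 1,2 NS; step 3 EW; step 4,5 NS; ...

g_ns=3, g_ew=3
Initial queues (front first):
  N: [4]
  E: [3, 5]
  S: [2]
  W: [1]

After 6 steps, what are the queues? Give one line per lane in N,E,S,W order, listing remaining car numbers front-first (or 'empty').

Step 1 [NS]: N:car4-GO,E:wait,S:car2-GO,W:wait | queues: N=0 E=2 S=0 W=1
Step 2 [NS]: N:empty,E:wait,S:empty,W:wait | queues: N=0 E=2 S=0 W=1
Step 3 [NS]: N:empty,E:wait,S:empty,W:wait | queues: N=0 E=2 S=0 W=1
Step 4 [EW]: N:wait,E:car3-GO,S:wait,W:car1-GO | queues: N=0 E=1 S=0 W=0
Step 5 [EW]: N:wait,E:car5-GO,S:wait,W:empty | queues: N=0 E=0 S=0 W=0

N: empty
E: empty
S: empty
W: empty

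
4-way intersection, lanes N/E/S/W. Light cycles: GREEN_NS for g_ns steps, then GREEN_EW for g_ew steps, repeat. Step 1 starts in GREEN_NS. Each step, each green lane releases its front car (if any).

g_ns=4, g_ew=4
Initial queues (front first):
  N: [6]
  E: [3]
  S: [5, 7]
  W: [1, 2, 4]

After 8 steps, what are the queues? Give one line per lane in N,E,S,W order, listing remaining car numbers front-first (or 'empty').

Step 1 [NS]: N:car6-GO,E:wait,S:car5-GO,W:wait | queues: N=0 E=1 S=1 W=3
Step 2 [NS]: N:empty,E:wait,S:car7-GO,W:wait | queues: N=0 E=1 S=0 W=3
Step 3 [NS]: N:empty,E:wait,S:empty,W:wait | queues: N=0 E=1 S=0 W=3
Step 4 [NS]: N:empty,E:wait,S:empty,W:wait | queues: N=0 E=1 S=0 W=3
Step 5 [EW]: N:wait,E:car3-GO,S:wait,W:car1-GO | queues: N=0 E=0 S=0 W=2
Step 6 [EW]: N:wait,E:empty,S:wait,W:car2-GO | queues: N=0 E=0 S=0 W=1
Step 7 [EW]: N:wait,E:empty,S:wait,W:car4-GO | queues: N=0 E=0 S=0 W=0

N: empty
E: empty
S: empty
W: empty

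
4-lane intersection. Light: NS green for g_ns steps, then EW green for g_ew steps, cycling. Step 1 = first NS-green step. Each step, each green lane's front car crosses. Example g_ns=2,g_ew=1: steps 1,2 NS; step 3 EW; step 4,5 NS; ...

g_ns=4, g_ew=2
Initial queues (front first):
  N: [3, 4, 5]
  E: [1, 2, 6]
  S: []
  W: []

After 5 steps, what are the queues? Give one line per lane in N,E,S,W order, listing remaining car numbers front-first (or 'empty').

Step 1 [NS]: N:car3-GO,E:wait,S:empty,W:wait | queues: N=2 E=3 S=0 W=0
Step 2 [NS]: N:car4-GO,E:wait,S:empty,W:wait | queues: N=1 E=3 S=0 W=0
Step 3 [NS]: N:car5-GO,E:wait,S:empty,W:wait | queues: N=0 E=3 S=0 W=0
Step 4 [NS]: N:empty,E:wait,S:empty,W:wait | queues: N=0 E=3 S=0 W=0
Step 5 [EW]: N:wait,E:car1-GO,S:wait,W:empty | queues: N=0 E=2 S=0 W=0

N: empty
E: 2 6
S: empty
W: empty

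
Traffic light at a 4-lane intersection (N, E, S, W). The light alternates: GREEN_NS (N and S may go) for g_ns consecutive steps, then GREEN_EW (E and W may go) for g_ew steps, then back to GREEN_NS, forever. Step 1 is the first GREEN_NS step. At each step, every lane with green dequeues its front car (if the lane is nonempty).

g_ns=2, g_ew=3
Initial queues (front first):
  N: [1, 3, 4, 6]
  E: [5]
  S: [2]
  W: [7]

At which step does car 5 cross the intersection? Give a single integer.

Step 1 [NS]: N:car1-GO,E:wait,S:car2-GO,W:wait | queues: N=3 E=1 S=0 W=1
Step 2 [NS]: N:car3-GO,E:wait,S:empty,W:wait | queues: N=2 E=1 S=0 W=1
Step 3 [EW]: N:wait,E:car5-GO,S:wait,W:car7-GO | queues: N=2 E=0 S=0 W=0
Step 4 [EW]: N:wait,E:empty,S:wait,W:empty | queues: N=2 E=0 S=0 W=0
Step 5 [EW]: N:wait,E:empty,S:wait,W:empty | queues: N=2 E=0 S=0 W=0
Step 6 [NS]: N:car4-GO,E:wait,S:empty,W:wait | queues: N=1 E=0 S=0 W=0
Step 7 [NS]: N:car6-GO,E:wait,S:empty,W:wait | queues: N=0 E=0 S=0 W=0
Car 5 crosses at step 3

3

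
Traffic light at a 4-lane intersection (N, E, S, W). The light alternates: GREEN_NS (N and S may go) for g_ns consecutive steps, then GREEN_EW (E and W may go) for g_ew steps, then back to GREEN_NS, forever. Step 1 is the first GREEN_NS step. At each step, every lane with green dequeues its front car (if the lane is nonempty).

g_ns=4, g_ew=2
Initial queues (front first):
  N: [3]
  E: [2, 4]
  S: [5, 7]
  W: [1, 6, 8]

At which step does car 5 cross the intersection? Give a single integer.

Step 1 [NS]: N:car3-GO,E:wait,S:car5-GO,W:wait | queues: N=0 E=2 S=1 W=3
Step 2 [NS]: N:empty,E:wait,S:car7-GO,W:wait | queues: N=0 E=2 S=0 W=3
Step 3 [NS]: N:empty,E:wait,S:empty,W:wait | queues: N=0 E=2 S=0 W=3
Step 4 [NS]: N:empty,E:wait,S:empty,W:wait | queues: N=0 E=2 S=0 W=3
Step 5 [EW]: N:wait,E:car2-GO,S:wait,W:car1-GO | queues: N=0 E=1 S=0 W=2
Step 6 [EW]: N:wait,E:car4-GO,S:wait,W:car6-GO | queues: N=0 E=0 S=0 W=1
Step 7 [NS]: N:empty,E:wait,S:empty,W:wait | queues: N=0 E=0 S=0 W=1
Step 8 [NS]: N:empty,E:wait,S:empty,W:wait | queues: N=0 E=0 S=0 W=1
Step 9 [NS]: N:empty,E:wait,S:empty,W:wait | queues: N=0 E=0 S=0 W=1
Step 10 [NS]: N:empty,E:wait,S:empty,W:wait | queues: N=0 E=0 S=0 W=1
Step 11 [EW]: N:wait,E:empty,S:wait,W:car8-GO | queues: N=0 E=0 S=0 W=0
Car 5 crosses at step 1

1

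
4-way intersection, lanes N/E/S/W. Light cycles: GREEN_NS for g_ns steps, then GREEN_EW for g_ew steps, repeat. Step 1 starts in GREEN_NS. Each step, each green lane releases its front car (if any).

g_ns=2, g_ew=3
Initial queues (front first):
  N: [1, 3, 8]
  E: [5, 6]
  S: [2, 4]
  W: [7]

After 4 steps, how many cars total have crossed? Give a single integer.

Step 1 [NS]: N:car1-GO,E:wait,S:car2-GO,W:wait | queues: N=2 E=2 S=1 W=1
Step 2 [NS]: N:car3-GO,E:wait,S:car4-GO,W:wait | queues: N=1 E=2 S=0 W=1
Step 3 [EW]: N:wait,E:car5-GO,S:wait,W:car7-GO | queues: N=1 E=1 S=0 W=0
Step 4 [EW]: N:wait,E:car6-GO,S:wait,W:empty | queues: N=1 E=0 S=0 W=0
Cars crossed by step 4: 7

Answer: 7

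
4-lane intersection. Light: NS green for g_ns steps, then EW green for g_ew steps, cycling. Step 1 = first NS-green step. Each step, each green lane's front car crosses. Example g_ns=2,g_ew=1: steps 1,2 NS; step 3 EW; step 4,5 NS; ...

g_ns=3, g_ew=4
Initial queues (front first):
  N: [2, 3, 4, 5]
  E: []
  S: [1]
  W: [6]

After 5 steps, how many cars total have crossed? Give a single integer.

Answer: 5

Derivation:
Step 1 [NS]: N:car2-GO,E:wait,S:car1-GO,W:wait | queues: N=3 E=0 S=0 W=1
Step 2 [NS]: N:car3-GO,E:wait,S:empty,W:wait | queues: N=2 E=0 S=0 W=1
Step 3 [NS]: N:car4-GO,E:wait,S:empty,W:wait | queues: N=1 E=0 S=0 W=1
Step 4 [EW]: N:wait,E:empty,S:wait,W:car6-GO | queues: N=1 E=0 S=0 W=0
Step 5 [EW]: N:wait,E:empty,S:wait,W:empty | queues: N=1 E=0 S=0 W=0
Cars crossed by step 5: 5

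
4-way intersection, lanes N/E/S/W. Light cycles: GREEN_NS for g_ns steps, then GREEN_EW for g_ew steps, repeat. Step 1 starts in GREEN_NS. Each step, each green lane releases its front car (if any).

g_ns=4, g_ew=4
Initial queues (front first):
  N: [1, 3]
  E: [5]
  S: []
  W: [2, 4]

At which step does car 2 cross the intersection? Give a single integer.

Step 1 [NS]: N:car1-GO,E:wait,S:empty,W:wait | queues: N=1 E=1 S=0 W=2
Step 2 [NS]: N:car3-GO,E:wait,S:empty,W:wait | queues: N=0 E=1 S=0 W=2
Step 3 [NS]: N:empty,E:wait,S:empty,W:wait | queues: N=0 E=1 S=0 W=2
Step 4 [NS]: N:empty,E:wait,S:empty,W:wait | queues: N=0 E=1 S=0 W=2
Step 5 [EW]: N:wait,E:car5-GO,S:wait,W:car2-GO | queues: N=0 E=0 S=0 W=1
Step 6 [EW]: N:wait,E:empty,S:wait,W:car4-GO | queues: N=0 E=0 S=0 W=0
Car 2 crosses at step 5

5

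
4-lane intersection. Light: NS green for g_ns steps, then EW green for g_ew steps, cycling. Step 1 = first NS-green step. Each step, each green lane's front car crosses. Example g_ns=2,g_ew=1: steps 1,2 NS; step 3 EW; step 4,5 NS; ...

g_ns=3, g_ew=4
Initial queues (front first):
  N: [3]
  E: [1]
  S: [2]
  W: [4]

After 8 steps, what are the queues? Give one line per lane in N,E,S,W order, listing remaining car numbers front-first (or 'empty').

Step 1 [NS]: N:car3-GO,E:wait,S:car2-GO,W:wait | queues: N=0 E=1 S=0 W=1
Step 2 [NS]: N:empty,E:wait,S:empty,W:wait | queues: N=0 E=1 S=0 W=1
Step 3 [NS]: N:empty,E:wait,S:empty,W:wait | queues: N=0 E=1 S=0 W=1
Step 4 [EW]: N:wait,E:car1-GO,S:wait,W:car4-GO | queues: N=0 E=0 S=0 W=0

N: empty
E: empty
S: empty
W: empty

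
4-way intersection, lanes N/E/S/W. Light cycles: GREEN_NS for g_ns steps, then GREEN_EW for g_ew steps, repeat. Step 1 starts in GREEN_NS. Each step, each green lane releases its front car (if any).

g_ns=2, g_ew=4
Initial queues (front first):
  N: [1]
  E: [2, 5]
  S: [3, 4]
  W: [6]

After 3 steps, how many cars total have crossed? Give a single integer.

Step 1 [NS]: N:car1-GO,E:wait,S:car3-GO,W:wait | queues: N=0 E=2 S=1 W=1
Step 2 [NS]: N:empty,E:wait,S:car4-GO,W:wait | queues: N=0 E=2 S=0 W=1
Step 3 [EW]: N:wait,E:car2-GO,S:wait,W:car6-GO | queues: N=0 E=1 S=0 W=0
Cars crossed by step 3: 5

Answer: 5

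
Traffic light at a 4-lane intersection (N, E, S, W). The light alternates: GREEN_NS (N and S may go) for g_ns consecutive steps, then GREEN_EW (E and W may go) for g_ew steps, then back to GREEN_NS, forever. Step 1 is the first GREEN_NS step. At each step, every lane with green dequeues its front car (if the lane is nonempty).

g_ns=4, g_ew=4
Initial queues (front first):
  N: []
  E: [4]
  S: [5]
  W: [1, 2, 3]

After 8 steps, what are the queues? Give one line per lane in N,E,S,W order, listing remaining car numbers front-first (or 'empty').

Step 1 [NS]: N:empty,E:wait,S:car5-GO,W:wait | queues: N=0 E=1 S=0 W=3
Step 2 [NS]: N:empty,E:wait,S:empty,W:wait | queues: N=0 E=1 S=0 W=3
Step 3 [NS]: N:empty,E:wait,S:empty,W:wait | queues: N=0 E=1 S=0 W=3
Step 4 [NS]: N:empty,E:wait,S:empty,W:wait | queues: N=0 E=1 S=0 W=3
Step 5 [EW]: N:wait,E:car4-GO,S:wait,W:car1-GO | queues: N=0 E=0 S=0 W=2
Step 6 [EW]: N:wait,E:empty,S:wait,W:car2-GO | queues: N=0 E=0 S=0 W=1
Step 7 [EW]: N:wait,E:empty,S:wait,W:car3-GO | queues: N=0 E=0 S=0 W=0

N: empty
E: empty
S: empty
W: empty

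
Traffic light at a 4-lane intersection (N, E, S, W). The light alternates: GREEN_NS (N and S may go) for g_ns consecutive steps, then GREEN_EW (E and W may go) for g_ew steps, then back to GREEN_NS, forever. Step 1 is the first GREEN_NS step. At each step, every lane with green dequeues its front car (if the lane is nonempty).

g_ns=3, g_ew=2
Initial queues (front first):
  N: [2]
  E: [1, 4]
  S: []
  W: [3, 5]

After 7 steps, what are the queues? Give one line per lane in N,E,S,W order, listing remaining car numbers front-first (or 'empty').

Step 1 [NS]: N:car2-GO,E:wait,S:empty,W:wait | queues: N=0 E=2 S=0 W=2
Step 2 [NS]: N:empty,E:wait,S:empty,W:wait | queues: N=0 E=2 S=0 W=2
Step 3 [NS]: N:empty,E:wait,S:empty,W:wait | queues: N=0 E=2 S=0 W=2
Step 4 [EW]: N:wait,E:car1-GO,S:wait,W:car3-GO | queues: N=0 E=1 S=0 W=1
Step 5 [EW]: N:wait,E:car4-GO,S:wait,W:car5-GO | queues: N=0 E=0 S=0 W=0

N: empty
E: empty
S: empty
W: empty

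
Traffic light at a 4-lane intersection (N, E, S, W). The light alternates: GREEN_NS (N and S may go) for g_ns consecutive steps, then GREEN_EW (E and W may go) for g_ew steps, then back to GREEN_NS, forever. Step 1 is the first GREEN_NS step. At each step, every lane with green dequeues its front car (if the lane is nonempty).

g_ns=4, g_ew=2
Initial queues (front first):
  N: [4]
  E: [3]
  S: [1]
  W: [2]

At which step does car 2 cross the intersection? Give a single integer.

Step 1 [NS]: N:car4-GO,E:wait,S:car1-GO,W:wait | queues: N=0 E=1 S=0 W=1
Step 2 [NS]: N:empty,E:wait,S:empty,W:wait | queues: N=0 E=1 S=0 W=1
Step 3 [NS]: N:empty,E:wait,S:empty,W:wait | queues: N=0 E=1 S=0 W=1
Step 4 [NS]: N:empty,E:wait,S:empty,W:wait | queues: N=0 E=1 S=0 W=1
Step 5 [EW]: N:wait,E:car3-GO,S:wait,W:car2-GO | queues: N=0 E=0 S=0 W=0
Car 2 crosses at step 5

5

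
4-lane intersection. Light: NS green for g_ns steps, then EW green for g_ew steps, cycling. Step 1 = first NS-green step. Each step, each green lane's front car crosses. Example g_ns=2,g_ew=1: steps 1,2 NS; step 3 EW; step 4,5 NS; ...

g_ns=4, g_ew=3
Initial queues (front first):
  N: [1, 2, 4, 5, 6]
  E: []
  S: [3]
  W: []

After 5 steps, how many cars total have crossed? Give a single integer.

Step 1 [NS]: N:car1-GO,E:wait,S:car3-GO,W:wait | queues: N=4 E=0 S=0 W=0
Step 2 [NS]: N:car2-GO,E:wait,S:empty,W:wait | queues: N=3 E=0 S=0 W=0
Step 3 [NS]: N:car4-GO,E:wait,S:empty,W:wait | queues: N=2 E=0 S=0 W=0
Step 4 [NS]: N:car5-GO,E:wait,S:empty,W:wait | queues: N=1 E=0 S=0 W=0
Step 5 [EW]: N:wait,E:empty,S:wait,W:empty | queues: N=1 E=0 S=0 W=0
Cars crossed by step 5: 5

Answer: 5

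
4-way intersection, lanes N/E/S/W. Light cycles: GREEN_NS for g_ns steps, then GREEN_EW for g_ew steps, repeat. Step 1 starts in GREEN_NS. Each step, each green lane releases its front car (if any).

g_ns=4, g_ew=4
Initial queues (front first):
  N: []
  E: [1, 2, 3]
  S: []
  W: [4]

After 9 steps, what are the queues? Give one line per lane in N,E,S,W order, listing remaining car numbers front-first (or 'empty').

Step 1 [NS]: N:empty,E:wait,S:empty,W:wait | queues: N=0 E=3 S=0 W=1
Step 2 [NS]: N:empty,E:wait,S:empty,W:wait | queues: N=0 E=3 S=0 W=1
Step 3 [NS]: N:empty,E:wait,S:empty,W:wait | queues: N=0 E=3 S=0 W=1
Step 4 [NS]: N:empty,E:wait,S:empty,W:wait | queues: N=0 E=3 S=0 W=1
Step 5 [EW]: N:wait,E:car1-GO,S:wait,W:car4-GO | queues: N=0 E=2 S=0 W=0
Step 6 [EW]: N:wait,E:car2-GO,S:wait,W:empty | queues: N=0 E=1 S=0 W=0
Step 7 [EW]: N:wait,E:car3-GO,S:wait,W:empty | queues: N=0 E=0 S=0 W=0

N: empty
E: empty
S: empty
W: empty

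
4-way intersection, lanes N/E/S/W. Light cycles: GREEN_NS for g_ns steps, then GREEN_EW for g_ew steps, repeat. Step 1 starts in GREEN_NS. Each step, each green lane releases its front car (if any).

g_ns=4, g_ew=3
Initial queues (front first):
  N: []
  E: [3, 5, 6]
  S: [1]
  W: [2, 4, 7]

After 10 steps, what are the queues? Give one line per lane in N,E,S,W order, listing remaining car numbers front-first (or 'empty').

Step 1 [NS]: N:empty,E:wait,S:car1-GO,W:wait | queues: N=0 E=3 S=0 W=3
Step 2 [NS]: N:empty,E:wait,S:empty,W:wait | queues: N=0 E=3 S=0 W=3
Step 3 [NS]: N:empty,E:wait,S:empty,W:wait | queues: N=0 E=3 S=0 W=3
Step 4 [NS]: N:empty,E:wait,S:empty,W:wait | queues: N=0 E=3 S=0 W=3
Step 5 [EW]: N:wait,E:car3-GO,S:wait,W:car2-GO | queues: N=0 E=2 S=0 W=2
Step 6 [EW]: N:wait,E:car5-GO,S:wait,W:car4-GO | queues: N=0 E=1 S=0 W=1
Step 7 [EW]: N:wait,E:car6-GO,S:wait,W:car7-GO | queues: N=0 E=0 S=0 W=0

N: empty
E: empty
S: empty
W: empty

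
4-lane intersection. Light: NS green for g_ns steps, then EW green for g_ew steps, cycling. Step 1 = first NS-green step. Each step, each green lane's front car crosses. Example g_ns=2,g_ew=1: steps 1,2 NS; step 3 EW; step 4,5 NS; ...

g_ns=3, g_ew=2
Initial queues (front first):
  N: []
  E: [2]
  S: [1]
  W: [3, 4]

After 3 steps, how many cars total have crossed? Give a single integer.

Answer: 1

Derivation:
Step 1 [NS]: N:empty,E:wait,S:car1-GO,W:wait | queues: N=0 E=1 S=0 W=2
Step 2 [NS]: N:empty,E:wait,S:empty,W:wait | queues: N=0 E=1 S=0 W=2
Step 3 [NS]: N:empty,E:wait,S:empty,W:wait | queues: N=0 E=1 S=0 W=2
Cars crossed by step 3: 1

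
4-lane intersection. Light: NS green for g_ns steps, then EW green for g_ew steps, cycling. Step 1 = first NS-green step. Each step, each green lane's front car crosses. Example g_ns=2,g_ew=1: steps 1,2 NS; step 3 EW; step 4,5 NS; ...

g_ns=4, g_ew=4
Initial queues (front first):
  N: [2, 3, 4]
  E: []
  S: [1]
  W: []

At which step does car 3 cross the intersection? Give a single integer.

Step 1 [NS]: N:car2-GO,E:wait,S:car1-GO,W:wait | queues: N=2 E=0 S=0 W=0
Step 2 [NS]: N:car3-GO,E:wait,S:empty,W:wait | queues: N=1 E=0 S=0 W=0
Step 3 [NS]: N:car4-GO,E:wait,S:empty,W:wait | queues: N=0 E=0 S=0 W=0
Car 3 crosses at step 2

2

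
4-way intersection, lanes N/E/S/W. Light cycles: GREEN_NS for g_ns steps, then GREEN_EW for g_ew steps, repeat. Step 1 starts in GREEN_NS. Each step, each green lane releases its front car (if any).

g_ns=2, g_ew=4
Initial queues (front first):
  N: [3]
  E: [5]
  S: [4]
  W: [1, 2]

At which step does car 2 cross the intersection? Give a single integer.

Step 1 [NS]: N:car3-GO,E:wait,S:car4-GO,W:wait | queues: N=0 E=1 S=0 W=2
Step 2 [NS]: N:empty,E:wait,S:empty,W:wait | queues: N=0 E=1 S=0 W=2
Step 3 [EW]: N:wait,E:car5-GO,S:wait,W:car1-GO | queues: N=0 E=0 S=0 W=1
Step 4 [EW]: N:wait,E:empty,S:wait,W:car2-GO | queues: N=0 E=0 S=0 W=0
Car 2 crosses at step 4

4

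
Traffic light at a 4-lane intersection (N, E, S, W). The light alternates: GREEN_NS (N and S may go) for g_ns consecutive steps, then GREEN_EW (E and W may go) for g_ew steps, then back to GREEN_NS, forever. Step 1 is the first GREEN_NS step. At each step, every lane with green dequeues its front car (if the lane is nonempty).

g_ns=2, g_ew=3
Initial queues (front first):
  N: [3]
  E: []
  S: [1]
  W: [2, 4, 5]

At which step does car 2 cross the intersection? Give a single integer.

Step 1 [NS]: N:car3-GO,E:wait,S:car1-GO,W:wait | queues: N=0 E=0 S=0 W=3
Step 2 [NS]: N:empty,E:wait,S:empty,W:wait | queues: N=0 E=0 S=0 W=3
Step 3 [EW]: N:wait,E:empty,S:wait,W:car2-GO | queues: N=0 E=0 S=0 W=2
Step 4 [EW]: N:wait,E:empty,S:wait,W:car4-GO | queues: N=0 E=0 S=0 W=1
Step 5 [EW]: N:wait,E:empty,S:wait,W:car5-GO | queues: N=0 E=0 S=0 W=0
Car 2 crosses at step 3

3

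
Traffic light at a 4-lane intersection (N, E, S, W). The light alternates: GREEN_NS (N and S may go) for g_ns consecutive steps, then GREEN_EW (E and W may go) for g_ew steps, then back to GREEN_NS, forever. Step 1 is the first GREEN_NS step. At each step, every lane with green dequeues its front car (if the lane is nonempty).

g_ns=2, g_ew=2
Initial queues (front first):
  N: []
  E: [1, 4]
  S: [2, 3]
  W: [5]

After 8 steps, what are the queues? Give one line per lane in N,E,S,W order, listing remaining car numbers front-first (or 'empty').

Step 1 [NS]: N:empty,E:wait,S:car2-GO,W:wait | queues: N=0 E=2 S=1 W=1
Step 2 [NS]: N:empty,E:wait,S:car3-GO,W:wait | queues: N=0 E=2 S=0 W=1
Step 3 [EW]: N:wait,E:car1-GO,S:wait,W:car5-GO | queues: N=0 E=1 S=0 W=0
Step 4 [EW]: N:wait,E:car4-GO,S:wait,W:empty | queues: N=0 E=0 S=0 W=0

N: empty
E: empty
S: empty
W: empty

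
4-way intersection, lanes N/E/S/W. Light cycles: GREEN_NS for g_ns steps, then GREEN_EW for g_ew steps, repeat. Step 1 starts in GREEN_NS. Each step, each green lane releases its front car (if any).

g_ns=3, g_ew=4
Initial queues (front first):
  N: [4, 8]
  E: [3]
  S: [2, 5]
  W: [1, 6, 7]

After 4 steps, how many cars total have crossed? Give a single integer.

Step 1 [NS]: N:car4-GO,E:wait,S:car2-GO,W:wait | queues: N=1 E=1 S=1 W=3
Step 2 [NS]: N:car8-GO,E:wait,S:car5-GO,W:wait | queues: N=0 E=1 S=0 W=3
Step 3 [NS]: N:empty,E:wait,S:empty,W:wait | queues: N=0 E=1 S=0 W=3
Step 4 [EW]: N:wait,E:car3-GO,S:wait,W:car1-GO | queues: N=0 E=0 S=0 W=2
Cars crossed by step 4: 6

Answer: 6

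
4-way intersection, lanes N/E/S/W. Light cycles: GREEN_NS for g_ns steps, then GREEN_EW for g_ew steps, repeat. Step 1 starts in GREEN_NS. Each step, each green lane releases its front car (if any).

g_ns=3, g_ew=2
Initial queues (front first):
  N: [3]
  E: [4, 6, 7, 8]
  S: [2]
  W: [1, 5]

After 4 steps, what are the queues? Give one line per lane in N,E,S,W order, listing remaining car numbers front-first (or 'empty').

Step 1 [NS]: N:car3-GO,E:wait,S:car2-GO,W:wait | queues: N=0 E=4 S=0 W=2
Step 2 [NS]: N:empty,E:wait,S:empty,W:wait | queues: N=0 E=4 S=0 W=2
Step 3 [NS]: N:empty,E:wait,S:empty,W:wait | queues: N=0 E=4 S=0 W=2
Step 4 [EW]: N:wait,E:car4-GO,S:wait,W:car1-GO | queues: N=0 E=3 S=0 W=1

N: empty
E: 6 7 8
S: empty
W: 5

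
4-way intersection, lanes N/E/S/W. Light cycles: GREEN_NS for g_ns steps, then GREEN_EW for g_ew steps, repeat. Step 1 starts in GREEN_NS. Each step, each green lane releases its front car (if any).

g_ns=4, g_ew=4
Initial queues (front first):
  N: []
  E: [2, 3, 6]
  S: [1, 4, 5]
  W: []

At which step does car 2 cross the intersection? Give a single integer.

Step 1 [NS]: N:empty,E:wait,S:car1-GO,W:wait | queues: N=0 E=3 S=2 W=0
Step 2 [NS]: N:empty,E:wait,S:car4-GO,W:wait | queues: N=0 E=3 S=1 W=0
Step 3 [NS]: N:empty,E:wait,S:car5-GO,W:wait | queues: N=0 E=3 S=0 W=0
Step 4 [NS]: N:empty,E:wait,S:empty,W:wait | queues: N=0 E=3 S=0 W=0
Step 5 [EW]: N:wait,E:car2-GO,S:wait,W:empty | queues: N=0 E=2 S=0 W=0
Step 6 [EW]: N:wait,E:car3-GO,S:wait,W:empty | queues: N=0 E=1 S=0 W=0
Step 7 [EW]: N:wait,E:car6-GO,S:wait,W:empty | queues: N=0 E=0 S=0 W=0
Car 2 crosses at step 5

5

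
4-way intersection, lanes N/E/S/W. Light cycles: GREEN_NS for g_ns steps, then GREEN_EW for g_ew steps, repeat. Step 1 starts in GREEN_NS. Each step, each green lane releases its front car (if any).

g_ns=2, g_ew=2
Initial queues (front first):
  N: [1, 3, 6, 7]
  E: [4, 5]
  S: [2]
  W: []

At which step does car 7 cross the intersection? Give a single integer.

Step 1 [NS]: N:car1-GO,E:wait,S:car2-GO,W:wait | queues: N=3 E=2 S=0 W=0
Step 2 [NS]: N:car3-GO,E:wait,S:empty,W:wait | queues: N=2 E=2 S=0 W=0
Step 3 [EW]: N:wait,E:car4-GO,S:wait,W:empty | queues: N=2 E=1 S=0 W=0
Step 4 [EW]: N:wait,E:car5-GO,S:wait,W:empty | queues: N=2 E=0 S=0 W=0
Step 5 [NS]: N:car6-GO,E:wait,S:empty,W:wait | queues: N=1 E=0 S=0 W=0
Step 6 [NS]: N:car7-GO,E:wait,S:empty,W:wait | queues: N=0 E=0 S=0 W=0
Car 7 crosses at step 6

6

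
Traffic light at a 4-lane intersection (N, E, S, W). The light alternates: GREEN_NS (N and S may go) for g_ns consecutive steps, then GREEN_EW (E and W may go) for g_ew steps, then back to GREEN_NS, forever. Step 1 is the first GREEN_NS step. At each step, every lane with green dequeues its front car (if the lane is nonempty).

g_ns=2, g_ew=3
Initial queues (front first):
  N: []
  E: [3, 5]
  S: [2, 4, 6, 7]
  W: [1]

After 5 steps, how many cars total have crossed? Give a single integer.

Answer: 5

Derivation:
Step 1 [NS]: N:empty,E:wait,S:car2-GO,W:wait | queues: N=0 E=2 S=3 W=1
Step 2 [NS]: N:empty,E:wait,S:car4-GO,W:wait | queues: N=0 E=2 S=2 W=1
Step 3 [EW]: N:wait,E:car3-GO,S:wait,W:car1-GO | queues: N=0 E=1 S=2 W=0
Step 4 [EW]: N:wait,E:car5-GO,S:wait,W:empty | queues: N=0 E=0 S=2 W=0
Step 5 [EW]: N:wait,E:empty,S:wait,W:empty | queues: N=0 E=0 S=2 W=0
Cars crossed by step 5: 5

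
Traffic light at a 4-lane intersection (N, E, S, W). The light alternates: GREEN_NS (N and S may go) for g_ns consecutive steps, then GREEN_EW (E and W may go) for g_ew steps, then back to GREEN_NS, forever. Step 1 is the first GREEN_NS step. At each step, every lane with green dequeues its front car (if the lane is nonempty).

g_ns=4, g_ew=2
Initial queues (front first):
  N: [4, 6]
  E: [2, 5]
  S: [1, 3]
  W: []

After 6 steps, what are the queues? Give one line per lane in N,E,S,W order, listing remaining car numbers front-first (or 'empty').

Step 1 [NS]: N:car4-GO,E:wait,S:car1-GO,W:wait | queues: N=1 E=2 S=1 W=0
Step 2 [NS]: N:car6-GO,E:wait,S:car3-GO,W:wait | queues: N=0 E=2 S=0 W=0
Step 3 [NS]: N:empty,E:wait,S:empty,W:wait | queues: N=0 E=2 S=0 W=0
Step 4 [NS]: N:empty,E:wait,S:empty,W:wait | queues: N=0 E=2 S=0 W=0
Step 5 [EW]: N:wait,E:car2-GO,S:wait,W:empty | queues: N=0 E=1 S=0 W=0
Step 6 [EW]: N:wait,E:car5-GO,S:wait,W:empty | queues: N=0 E=0 S=0 W=0

N: empty
E: empty
S: empty
W: empty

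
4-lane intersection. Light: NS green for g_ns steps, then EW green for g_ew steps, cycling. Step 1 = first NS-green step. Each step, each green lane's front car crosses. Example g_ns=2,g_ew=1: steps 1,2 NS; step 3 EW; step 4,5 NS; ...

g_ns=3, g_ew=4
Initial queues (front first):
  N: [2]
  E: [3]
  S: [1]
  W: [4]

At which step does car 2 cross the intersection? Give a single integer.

Step 1 [NS]: N:car2-GO,E:wait,S:car1-GO,W:wait | queues: N=0 E=1 S=0 W=1
Step 2 [NS]: N:empty,E:wait,S:empty,W:wait | queues: N=0 E=1 S=0 W=1
Step 3 [NS]: N:empty,E:wait,S:empty,W:wait | queues: N=0 E=1 S=0 W=1
Step 4 [EW]: N:wait,E:car3-GO,S:wait,W:car4-GO | queues: N=0 E=0 S=0 W=0
Car 2 crosses at step 1

1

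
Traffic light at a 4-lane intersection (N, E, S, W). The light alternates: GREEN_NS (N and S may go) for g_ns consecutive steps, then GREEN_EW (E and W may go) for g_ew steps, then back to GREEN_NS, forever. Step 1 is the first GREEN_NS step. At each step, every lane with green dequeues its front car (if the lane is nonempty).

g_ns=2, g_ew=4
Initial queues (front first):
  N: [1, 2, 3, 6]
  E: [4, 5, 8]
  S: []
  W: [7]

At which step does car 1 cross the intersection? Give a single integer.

Step 1 [NS]: N:car1-GO,E:wait,S:empty,W:wait | queues: N=3 E=3 S=0 W=1
Step 2 [NS]: N:car2-GO,E:wait,S:empty,W:wait | queues: N=2 E=3 S=0 W=1
Step 3 [EW]: N:wait,E:car4-GO,S:wait,W:car7-GO | queues: N=2 E=2 S=0 W=0
Step 4 [EW]: N:wait,E:car5-GO,S:wait,W:empty | queues: N=2 E=1 S=0 W=0
Step 5 [EW]: N:wait,E:car8-GO,S:wait,W:empty | queues: N=2 E=0 S=0 W=0
Step 6 [EW]: N:wait,E:empty,S:wait,W:empty | queues: N=2 E=0 S=0 W=0
Step 7 [NS]: N:car3-GO,E:wait,S:empty,W:wait | queues: N=1 E=0 S=0 W=0
Step 8 [NS]: N:car6-GO,E:wait,S:empty,W:wait | queues: N=0 E=0 S=0 W=0
Car 1 crosses at step 1

1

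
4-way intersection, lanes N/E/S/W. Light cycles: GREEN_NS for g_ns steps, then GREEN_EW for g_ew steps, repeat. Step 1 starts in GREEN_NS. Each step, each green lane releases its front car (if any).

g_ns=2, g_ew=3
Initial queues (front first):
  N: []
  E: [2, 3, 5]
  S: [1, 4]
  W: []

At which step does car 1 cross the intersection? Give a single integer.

Step 1 [NS]: N:empty,E:wait,S:car1-GO,W:wait | queues: N=0 E=3 S=1 W=0
Step 2 [NS]: N:empty,E:wait,S:car4-GO,W:wait | queues: N=0 E=3 S=0 W=0
Step 3 [EW]: N:wait,E:car2-GO,S:wait,W:empty | queues: N=0 E=2 S=0 W=0
Step 4 [EW]: N:wait,E:car3-GO,S:wait,W:empty | queues: N=0 E=1 S=0 W=0
Step 5 [EW]: N:wait,E:car5-GO,S:wait,W:empty | queues: N=0 E=0 S=0 W=0
Car 1 crosses at step 1

1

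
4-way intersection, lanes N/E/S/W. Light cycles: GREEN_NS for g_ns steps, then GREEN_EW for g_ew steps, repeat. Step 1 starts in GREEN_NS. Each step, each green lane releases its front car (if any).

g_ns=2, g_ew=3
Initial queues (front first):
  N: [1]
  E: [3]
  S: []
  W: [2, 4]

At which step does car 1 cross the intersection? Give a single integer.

Step 1 [NS]: N:car1-GO,E:wait,S:empty,W:wait | queues: N=0 E=1 S=0 W=2
Step 2 [NS]: N:empty,E:wait,S:empty,W:wait | queues: N=0 E=1 S=0 W=2
Step 3 [EW]: N:wait,E:car3-GO,S:wait,W:car2-GO | queues: N=0 E=0 S=0 W=1
Step 4 [EW]: N:wait,E:empty,S:wait,W:car4-GO | queues: N=0 E=0 S=0 W=0
Car 1 crosses at step 1

1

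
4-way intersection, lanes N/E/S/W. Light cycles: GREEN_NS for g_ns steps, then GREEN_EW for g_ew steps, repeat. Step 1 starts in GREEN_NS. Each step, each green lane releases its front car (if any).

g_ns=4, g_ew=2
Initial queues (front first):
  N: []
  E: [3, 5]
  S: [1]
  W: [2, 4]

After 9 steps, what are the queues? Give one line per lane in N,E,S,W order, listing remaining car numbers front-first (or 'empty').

Step 1 [NS]: N:empty,E:wait,S:car1-GO,W:wait | queues: N=0 E=2 S=0 W=2
Step 2 [NS]: N:empty,E:wait,S:empty,W:wait | queues: N=0 E=2 S=0 W=2
Step 3 [NS]: N:empty,E:wait,S:empty,W:wait | queues: N=0 E=2 S=0 W=2
Step 4 [NS]: N:empty,E:wait,S:empty,W:wait | queues: N=0 E=2 S=0 W=2
Step 5 [EW]: N:wait,E:car3-GO,S:wait,W:car2-GO | queues: N=0 E=1 S=0 W=1
Step 6 [EW]: N:wait,E:car5-GO,S:wait,W:car4-GO | queues: N=0 E=0 S=0 W=0

N: empty
E: empty
S: empty
W: empty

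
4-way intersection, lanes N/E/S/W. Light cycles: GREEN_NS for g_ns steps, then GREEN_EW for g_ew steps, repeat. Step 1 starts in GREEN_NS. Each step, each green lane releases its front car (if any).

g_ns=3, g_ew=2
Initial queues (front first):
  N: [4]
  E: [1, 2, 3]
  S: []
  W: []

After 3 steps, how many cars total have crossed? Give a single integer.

Step 1 [NS]: N:car4-GO,E:wait,S:empty,W:wait | queues: N=0 E=3 S=0 W=0
Step 2 [NS]: N:empty,E:wait,S:empty,W:wait | queues: N=0 E=3 S=0 W=0
Step 3 [NS]: N:empty,E:wait,S:empty,W:wait | queues: N=0 E=3 S=0 W=0
Cars crossed by step 3: 1

Answer: 1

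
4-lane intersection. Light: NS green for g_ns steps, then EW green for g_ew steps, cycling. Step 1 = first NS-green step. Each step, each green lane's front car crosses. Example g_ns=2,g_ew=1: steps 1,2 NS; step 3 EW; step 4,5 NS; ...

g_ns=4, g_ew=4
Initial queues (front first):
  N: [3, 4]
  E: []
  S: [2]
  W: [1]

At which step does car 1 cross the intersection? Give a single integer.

Step 1 [NS]: N:car3-GO,E:wait,S:car2-GO,W:wait | queues: N=1 E=0 S=0 W=1
Step 2 [NS]: N:car4-GO,E:wait,S:empty,W:wait | queues: N=0 E=0 S=0 W=1
Step 3 [NS]: N:empty,E:wait,S:empty,W:wait | queues: N=0 E=0 S=0 W=1
Step 4 [NS]: N:empty,E:wait,S:empty,W:wait | queues: N=0 E=0 S=0 W=1
Step 5 [EW]: N:wait,E:empty,S:wait,W:car1-GO | queues: N=0 E=0 S=0 W=0
Car 1 crosses at step 5

5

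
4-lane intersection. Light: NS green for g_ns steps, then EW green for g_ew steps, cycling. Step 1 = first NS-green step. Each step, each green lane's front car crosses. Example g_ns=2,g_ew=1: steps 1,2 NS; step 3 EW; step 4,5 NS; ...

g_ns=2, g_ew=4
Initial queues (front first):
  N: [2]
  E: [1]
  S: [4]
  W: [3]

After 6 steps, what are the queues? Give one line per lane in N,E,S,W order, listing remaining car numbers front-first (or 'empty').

Step 1 [NS]: N:car2-GO,E:wait,S:car4-GO,W:wait | queues: N=0 E=1 S=0 W=1
Step 2 [NS]: N:empty,E:wait,S:empty,W:wait | queues: N=0 E=1 S=0 W=1
Step 3 [EW]: N:wait,E:car1-GO,S:wait,W:car3-GO | queues: N=0 E=0 S=0 W=0

N: empty
E: empty
S: empty
W: empty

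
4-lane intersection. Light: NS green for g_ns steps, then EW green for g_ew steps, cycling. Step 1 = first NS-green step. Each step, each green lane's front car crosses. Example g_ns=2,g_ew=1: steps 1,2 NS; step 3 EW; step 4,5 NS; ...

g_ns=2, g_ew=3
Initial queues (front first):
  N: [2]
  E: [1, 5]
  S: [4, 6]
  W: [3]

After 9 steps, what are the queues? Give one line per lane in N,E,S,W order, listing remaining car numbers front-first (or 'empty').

Step 1 [NS]: N:car2-GO,E:wait,S:car4-GO,W:wait | queues: N=0 E=2 S=1 W=1
Step 2 [NS]: N:empty,E:wait,S:car6-GO,W:wait | queues: N=0 E=2 S=0 W=1
Step 3 [EW]: N:wait,E:car1-GO,S:wait,W:car3-GO | queues: N=0 E=1 S=0 W=0
Step 4 [EW]: N:wait,E:car5-GO,S:wait,W:empty | queues: N=0 E=0 S=0 W=0

N: empty
E: empty
S: empty
W: empty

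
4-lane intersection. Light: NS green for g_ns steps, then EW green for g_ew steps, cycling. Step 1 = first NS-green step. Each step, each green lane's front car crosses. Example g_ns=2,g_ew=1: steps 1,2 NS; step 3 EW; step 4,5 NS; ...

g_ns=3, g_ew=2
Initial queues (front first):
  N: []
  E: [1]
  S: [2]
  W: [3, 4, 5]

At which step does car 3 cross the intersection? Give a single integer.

Step 1 [NS]: N:empty,E:wait,S:car2-GO,W:wait | queues: N=0 E=1 S=0 W=3
Step 2 [NS]: N:empty,E:wait,S:empty,W:wait | queues: N=0 E=1 S=0 W=3
Step 3 [NS]: N:empty,E:wait,S:empty,W:wait | queues: N=0 E=1 S=0 W=3
Step 4 [EW]: N:wait,E:car1-GO,S:wait,W:car3-GO | queues: N=0 E=0 S=0 W=2
Step 5 [EW]: N:wait,E:empty,S:wait,W:car4-GO | queues: N=0 E=0 S=0 W=1
Step 6 [NS]: N:empty,E:wait,S:empty,W:wait | queues: N=0 E=0 S=0 W=1
Step 7 [NS]: N:empty,E:wait,S:empty,W:wait | queues: N=0 E=0 S=0 W=1
Step 8 [NS]: N:empty,E:wait,S:empty,W:wait | queues: N=0 E=0 S=0 W=1
Step 9 [EW]: N:wait,E:empty,S:wait,W:car5-GO | queues: N=0 E=0 S=0 W=0
Car 3 crosses at step 4

4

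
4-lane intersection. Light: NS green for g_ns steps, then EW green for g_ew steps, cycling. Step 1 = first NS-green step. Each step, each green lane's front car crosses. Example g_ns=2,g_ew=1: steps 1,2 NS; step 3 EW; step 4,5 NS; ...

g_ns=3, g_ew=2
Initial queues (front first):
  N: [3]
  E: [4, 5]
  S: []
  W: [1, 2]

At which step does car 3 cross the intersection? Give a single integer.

Step 1 [NS]: N:car3-GO,E:wait,S:empty,W:wait | queues: N=0 E=2 S=0 W=2
Step 2 [NS]: N:empty,E:wait,S:empty,W:wait | queues: N=0 E=2 S=0 W=2
Step 3 [NS]: N:empty,E:wait,S:empty,W:wait | queues: N=0 E=2 S=0 W=2
Step 4 [EW]: N:wait,E:car4-GO,S:wait,W:car1-GO | queues: N=0 E=1 S=0 W=1
Step 5 [EW]: N:wait,E:car5-GO,S:wait,W:car2-GO | queues: N=0 E=0 S=0 W=0
Car 3 crosses at step 1

1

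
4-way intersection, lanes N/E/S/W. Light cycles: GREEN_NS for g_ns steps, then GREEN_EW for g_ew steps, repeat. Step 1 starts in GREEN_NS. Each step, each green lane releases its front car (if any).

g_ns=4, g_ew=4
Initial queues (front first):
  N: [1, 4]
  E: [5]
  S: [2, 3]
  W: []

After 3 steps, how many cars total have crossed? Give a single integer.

Answer: 4

Derivation:
Step 1 [NS]: N:car1-GO,E:wait,S:car2-GO,W:wait | queues: N=1 E=1 S=1 W=0
Step 2 [NS]: N:car4-GO,E:wait,S:car3-GO,W:wait | queues: N=0 E=1 S=0 W=0
Step 3 [NS]: N:empty,E:wait,S:empty,W:wait | queues: N=0 E=1 S=0 W=0
Cars crossed by step 3: 4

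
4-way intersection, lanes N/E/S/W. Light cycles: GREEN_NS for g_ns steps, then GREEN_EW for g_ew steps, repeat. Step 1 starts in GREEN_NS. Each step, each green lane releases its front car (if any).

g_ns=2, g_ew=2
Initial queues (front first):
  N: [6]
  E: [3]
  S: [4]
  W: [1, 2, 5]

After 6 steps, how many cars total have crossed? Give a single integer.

Answer: 5

Derivation:
Step 1 [NS]: N:car6-GO,E:wait,S:car4-GO,W:wait | queues: N=0 E=1 S=0 W=3
Step 2 [NS]: N:empty,E:wait,S:empty,W:wait | queues: N=0 E=1 S=0 W=3
Step 3 [EW]: N:wait,E:car3-GO,S:wait,W:car1-GO | queues: N=0 E=0 S=0 W=2
Step 4 [EW]: N:wait,E:empty,S:wait,W:car2-GO | queues: N=0 E=0 S=0 W=1
Step 5 [NS]: N:empty,E:wait,S:empty,W:wait | queues: N=0 E=0 S=0 W=1
Step 6 [NS]: N:empty,E:wait,S:empty,W:wait | queues: N=0 E=0 S=0 W=1
Cars crossed by step 6: 5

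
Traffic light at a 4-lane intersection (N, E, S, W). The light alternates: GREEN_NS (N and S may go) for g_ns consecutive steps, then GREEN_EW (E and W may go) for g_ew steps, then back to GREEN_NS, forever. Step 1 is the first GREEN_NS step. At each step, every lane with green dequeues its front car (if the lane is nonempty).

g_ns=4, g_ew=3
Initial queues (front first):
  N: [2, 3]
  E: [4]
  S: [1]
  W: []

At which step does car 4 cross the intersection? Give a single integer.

Step 1 [NS]: N:car2-GO,E:wait,S:car1-GO,W:wait | queues: N=1 E=1 S=0 W=0
Step 2 [NS]: N:car3-GO,E:wait,S:empty,W:wait | queues: N=0 E=1 S=0 W=0
Step 3 [NS]: N:empty,E:wait,S:empty,W:wait | queues: N=0 E=1 S=0 W=0
Step 4 [NS]: N:empty,E:wait,S:empty,W:wait | queues: N=0 E=1 S=0 W=0
Step 5 [EW]: N:wait,E:car4-GO,S:wait,W:empty | queues: N=0 E=0 S=0 W=0
Car 4 crosses at step 5

5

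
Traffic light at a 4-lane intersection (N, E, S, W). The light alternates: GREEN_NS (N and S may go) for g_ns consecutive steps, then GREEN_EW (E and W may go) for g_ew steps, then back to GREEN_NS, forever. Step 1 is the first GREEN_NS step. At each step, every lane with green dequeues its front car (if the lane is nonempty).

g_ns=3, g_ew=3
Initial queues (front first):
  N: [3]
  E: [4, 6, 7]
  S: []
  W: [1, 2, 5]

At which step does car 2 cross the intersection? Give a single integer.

Step 1 [NS]: N:car3-GO,E:wait,S:empty,W:wait | queues: N=0 E=3 S=0 W=3
Step 2 [NS]: N:empty,E:wait,S:empty,W:wait | queues: N=0 E=3 S=0 W=3
Step 3 [NS]: N:empty,E:wait,S:empty,W:wait | queues: N=0 E=3 S=0 W=3
Step 4 [EW]: N:wait,E:car4-GO,S:wait,W:car1-GO | queues: N=0 E=2 S=0 W=2
Step 5 [EW]: N:wait,E:car6-GO,S:wait,W:car2-GO | queues: N=0 E=1 S=0 W=1
Step 6 [EW]: N:wait,E:car7-GO,S:wait,W:car5-GO | queues: N=0 E=0 S=0 W=0
Car 2 crosses at step 5

5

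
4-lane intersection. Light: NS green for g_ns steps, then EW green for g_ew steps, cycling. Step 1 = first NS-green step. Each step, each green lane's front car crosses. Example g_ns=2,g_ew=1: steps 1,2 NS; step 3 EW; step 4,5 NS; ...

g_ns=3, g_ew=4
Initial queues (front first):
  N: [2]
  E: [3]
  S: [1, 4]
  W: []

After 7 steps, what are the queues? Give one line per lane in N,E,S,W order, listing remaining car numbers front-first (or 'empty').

Step 1 [NS]: N:car2-GO,E:wait,S:car1-GO,W:wait | queues: N=0 E=1 S=1 W=0
Step 2 [NS]: N:empty,E:wait,S:car4-GO,W:wait | queues: N=0 E=1 S=0 W=0
Step 3 [NS]: N:empty,E:wait,S:empty,W:wait | queues: N=0 E=1 S=0 W=0
Step 4 [EW]: N:wait,E:car3-GO,S:wait,W:empty | queues: N=0 E=0 S=0 W=0

N: empty
E: empty
S: empty
W: empty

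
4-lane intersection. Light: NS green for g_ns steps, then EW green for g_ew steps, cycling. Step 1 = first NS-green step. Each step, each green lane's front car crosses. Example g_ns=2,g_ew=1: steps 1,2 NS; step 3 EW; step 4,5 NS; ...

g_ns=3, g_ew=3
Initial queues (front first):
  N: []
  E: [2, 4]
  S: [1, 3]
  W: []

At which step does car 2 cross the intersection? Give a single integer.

Step 1 [NS]: N:empty,E:wait,S:car1-GO,W:wait | queues: N=0 E=2 S=1 W=0
Step 2 [NS]: N:empty,E:wait,S:car3-GO,W:wait | queues: N=0 E=2 S=0 W=0
Step 3 [NS]: N:empty,E:wait,S:empty,W:wait | queues: N=0 E=2 S=0 W=0
Step 4 [EW]: N:wait,E:car2-GO,S:wait,W:empty | queues: N=0 E=1 S=0 W=0
Step 5 [EW]: N:wait,E:car4-GO,S:wait,W:empty | queues: N=0 E=0 S=0 W=0
Car 2 crosses at step 4

4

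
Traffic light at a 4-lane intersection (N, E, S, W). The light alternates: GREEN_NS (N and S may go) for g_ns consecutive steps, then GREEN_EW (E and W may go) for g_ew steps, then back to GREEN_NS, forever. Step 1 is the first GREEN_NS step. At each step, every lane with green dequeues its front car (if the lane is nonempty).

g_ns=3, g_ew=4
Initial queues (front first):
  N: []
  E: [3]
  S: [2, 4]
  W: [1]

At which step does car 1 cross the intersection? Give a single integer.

Step 1 [NS]: N:empty,E:wait,S:car2-GO,W:wait | queues: N=0 E=1 S=1 W=1
Step 2 [NS]: N:empty,E:wait,S:car4-GO,W:wait | queues: N=0 E=1 S=0 W=1
Step 3 [NS]: N:empty,E:wait,S:empty,W:wait | queues: N=0 E=1 S=0 W=1
Step 4 [EW]: N:wait,E:car3-GO,S:wait,W:car1-GO | queues: N=0 E=0 S=0 W=0
Car 1 crosses at step 4

4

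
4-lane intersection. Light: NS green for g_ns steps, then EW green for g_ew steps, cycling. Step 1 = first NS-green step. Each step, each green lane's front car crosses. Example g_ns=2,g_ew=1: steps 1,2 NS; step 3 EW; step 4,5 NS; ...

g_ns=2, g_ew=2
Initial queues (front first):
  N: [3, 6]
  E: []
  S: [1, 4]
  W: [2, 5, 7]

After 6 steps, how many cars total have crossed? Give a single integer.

Answer: 6

Derivation:
Step 1 [NS]: N:car3-GO,E:wait,S:car1-GO,W:wait | queues: N=1 E=0 S=1 W=3
Step 2 [NS]: N:car6-GO,E:wait,S:car4-GO,W:wait | queues: N=0 E=0 S=0 W=3
Step 3 [EW]: N:wait,E:empty,S:wait,W:car2-GO | queues: N=0 E=0 S=0 W=2
Step 4 [EW]: N:wait,E:empty,S:wait,W:car5-GO | queues: N=0 E=0 S=0 W=1
Step 5 [NS]: N:empty,E:wait,S:empty,W:wait | queues: N=0 E=0 S=0 W=1
Step 6 [NS]: N:empty,E:wait,S:empty,W:wait | queues: N=0 E=0 S=0 W=1
Cars crossed by step 6: 6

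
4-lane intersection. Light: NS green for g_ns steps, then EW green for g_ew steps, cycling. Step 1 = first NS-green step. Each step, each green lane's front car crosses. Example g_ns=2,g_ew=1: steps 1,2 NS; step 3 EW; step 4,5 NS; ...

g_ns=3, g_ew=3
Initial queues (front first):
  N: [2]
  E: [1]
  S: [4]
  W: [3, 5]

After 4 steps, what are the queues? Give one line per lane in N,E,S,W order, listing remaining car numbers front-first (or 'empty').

Step 1 [NS]: N:car2-GO,E:wait,S:car4-GO,W:wait | queues: N=0 E=1 S=0 W=2
Step 2 [NS]: N:empty,E:wait,S:empty,W:wait | queues: N=0 E=1 S=0 W=2
Step 3 [NS]: N:empty,E:wait,S:empty,W:wait | queues: N=0 E=1 S=0 W=2
Step 4 [EW]: N:wait,E:car1-GO,S:wait,W:car3-GO | queues: N=0 E=0 S=0 W=1

N: empty
E: empty
S: empty
W: 5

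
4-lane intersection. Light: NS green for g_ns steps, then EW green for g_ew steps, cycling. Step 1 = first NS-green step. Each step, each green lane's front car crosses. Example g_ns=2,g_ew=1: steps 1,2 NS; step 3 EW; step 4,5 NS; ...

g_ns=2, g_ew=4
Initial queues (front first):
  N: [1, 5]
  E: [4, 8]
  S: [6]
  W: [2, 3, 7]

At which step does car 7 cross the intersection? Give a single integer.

Step 1 [NS]: N:car1-GO,E:wait,S:car6-GO,W:wait | queues: N=1 E=2 S=0 W=3
Step 2 [NS]: N:car5-GO,E:wait,S:empty,W:wait | queues: N=0 E=2 S=0 W=3
Step 3 [EW]: N:wait,E:car4-GO,S:wait,W:car2-GO | queues: N=0 E=1 S=0 W=2
Step 4 [EW]: N:wait,E:car8-GO,S:wait,W:car3-GO | queues: N=0 E=0 S=0 W=1
Step 5 [EW]: N:wait,E:empty,S:wait,W:car7-GO | queues: N=0 E=0 S=0 W=0
Car 7 crosses at step 5

5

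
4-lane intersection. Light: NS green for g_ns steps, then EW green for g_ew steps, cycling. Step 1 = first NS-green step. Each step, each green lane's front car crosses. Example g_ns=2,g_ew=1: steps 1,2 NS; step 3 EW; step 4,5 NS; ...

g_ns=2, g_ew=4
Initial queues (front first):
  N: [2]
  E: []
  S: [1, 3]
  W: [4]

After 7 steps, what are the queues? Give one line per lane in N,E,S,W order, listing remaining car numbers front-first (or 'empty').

Step 1 [NS]: N:car2-GO,E:wait,S:car1-GO,W:wait | queues: N=0 E=0 S=1 W=1
Step 2 [NS]: N:empty,E:wait,S:car3-GO,W:wait | queues: N=0 E=0 S=0 W=1
Step 3 [EW]: N:wait,E:empty,S:wait,W:car4-GO | queues: N=0 E=0 S=0 W=0

N: empty
E: empty
S: empty
W: empty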